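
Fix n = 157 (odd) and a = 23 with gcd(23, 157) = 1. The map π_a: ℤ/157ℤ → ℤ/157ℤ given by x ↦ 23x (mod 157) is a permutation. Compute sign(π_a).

Orbit of 39 under x↦23x: [39, 112, 64, 59, 101, 125, 49]… (length divides ord_157(23)).
Cycle type of π: 52×3 + 1; total 4 cycles.
With 4 cycles on 157 points, sign = (−1)^{157−4} = -1.

-1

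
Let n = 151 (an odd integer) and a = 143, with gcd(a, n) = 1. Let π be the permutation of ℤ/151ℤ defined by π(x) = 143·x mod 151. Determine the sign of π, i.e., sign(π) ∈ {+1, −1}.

Orbit of 59 under x↦143x: [59, 132, 1, 143, 64, 92, 19]… (length divides ord_151(143)).
Cycle lengths of π_143 on ℤ/151ℤ: [10, 10, 10, 10, 10, 10, 10, 10, 10, 10, 10, 10, 10, 10, 10, 1]; 16 cycles in total.
151 − 16 = 135 transpositions; sign(π) = (−1)^135 = -1.
The Jacobi symbol (143|151) = -1 (Zolotarev) agrees.

-1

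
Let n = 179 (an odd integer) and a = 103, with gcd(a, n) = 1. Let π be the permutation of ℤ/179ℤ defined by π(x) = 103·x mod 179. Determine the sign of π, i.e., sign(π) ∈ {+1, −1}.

-1

Orbit of 121 under x↦103x: [121, 112, 80, 6, 81, 109, 129]… (length divides ord_179(103)).
π_103 has 2 disjoint cycles with lengths [178, 1] on {0,…,178}.
n − c = 179 − 2 = 177; sign = (−1)^177 = -1.
Zolotarev: (103|179) = -1, matching the cycle-count sign.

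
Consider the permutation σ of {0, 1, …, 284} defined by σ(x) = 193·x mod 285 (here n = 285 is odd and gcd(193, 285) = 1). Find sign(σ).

Trace 223: π^k(223) = [223, 4, 202, 226, 13, 229, 22] for k=0..6.
The orbit structure of x ↦ 193x mod 285: 15 orbits of sizes [36, 36, 36, 36, 36, 36, 18, 18, 18, 4, 4, 4, 1, 1, 1].
15 cycles on 285: each ℓ→(−1)^(ℓ−1), product (−1)^270 = +1.

+1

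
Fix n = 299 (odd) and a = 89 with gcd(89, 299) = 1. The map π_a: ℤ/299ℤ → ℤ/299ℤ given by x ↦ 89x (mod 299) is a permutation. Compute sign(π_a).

+1

Start at x=136: 136 → 144 → 258 → 238 → 252 → 3 → 267 → … (one orbit).
The orbit structure of x ↦ 89x mod 299: 5 orbits of sizes [132, 132, 22, 12, 1].
299 − 5 = 294 transpositions; sign(π) = (−1)^294 = +1.
Via Zolotarev, sign(π_{89}) = (89|299) = +1.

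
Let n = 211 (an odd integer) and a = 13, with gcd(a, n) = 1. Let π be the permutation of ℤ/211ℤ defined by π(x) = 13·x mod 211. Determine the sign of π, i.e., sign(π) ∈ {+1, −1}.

Trace 123: π^k(123) = [123, 122, 109, 151, 64, 199, 55] for k=0..6.
The orbit structure of x ↦ 13x mod 211: 7 orbits of sizes [35, 35, 35, 35, 35, 35, 1].
With 7 cycles on 211 points, sign = (−1)^{211−7} = +1.
Via Zolotarev, sign(π_{13}) = (13|211) = +1.

+1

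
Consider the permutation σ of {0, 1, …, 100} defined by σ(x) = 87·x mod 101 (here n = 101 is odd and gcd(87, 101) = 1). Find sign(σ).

Trace 36: π^k(36) = [36, 1, 87, 95, 84] for k=0..4.
The orbit structure of x ↦ 87x mod 101: 21 orbits of sizes [5, 5, 5, 5, 5, 5, 5, 5, 5, 5, 5, 5, 5, 5, 5, 5, 5, 5, 5, 5, 1].
Σ(ℓ_i−1) = 101−21 = 80; sign = (−1)^80 = +1.
Check: (87/101) = +1 by Zolotarev.

+1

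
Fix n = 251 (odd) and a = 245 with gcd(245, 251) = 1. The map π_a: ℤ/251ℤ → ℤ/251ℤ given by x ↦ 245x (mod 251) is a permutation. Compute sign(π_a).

+1

Start at x=197: 197 → 73 → 64 → 118 → 45 → 232 → 114 → … (one orbit).
3 cycles of lengths [125, 125, 1].
Σ(ℓ_i−1) = 251−3 = 248; sign = (−1)^248 = +1.
The Jacobi symbol (245|251) = +1 (Zolotarev) agrees.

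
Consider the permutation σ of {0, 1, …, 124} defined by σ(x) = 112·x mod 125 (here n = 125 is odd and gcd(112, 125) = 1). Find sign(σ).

-1

Orbit of 72 under x↦112x: [72, 64, 43, 66, 17, 29, 123]… (length divides ord_125(112)).
The orbit structure of x ↦ 112x mod 125: 4 orbits of sizes [100, 20, 4, 1].
n − c = 125 − 4 = 121; sign = (−1)^121 = -1.
Check: (112/125) = -1 by Zolotarev.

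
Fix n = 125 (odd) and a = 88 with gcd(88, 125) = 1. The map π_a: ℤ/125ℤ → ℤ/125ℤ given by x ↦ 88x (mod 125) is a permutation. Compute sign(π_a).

Trace 9: π^k(9) = [9, 42, 71, 123, 74, 12, 56] for k=0..6.
Cycle type of π: 100 + 20 + 4 + 1; total 4 cycles.
125 − 4 = 121 transpositions; sign(π) = (−1)^121 = -1.
(88|125)_J = -1 (Zolotarev's lemma cross-check).

-1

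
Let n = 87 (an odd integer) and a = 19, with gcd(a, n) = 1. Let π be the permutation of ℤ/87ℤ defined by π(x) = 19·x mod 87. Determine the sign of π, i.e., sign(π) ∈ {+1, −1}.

Start at x=19: 19 → 13 → 73 → 82 → 79 → 22 → 70 → … (one orbit).
6 cycles of lengths [28, 28, 28, 1, 1, 1].
6 cycles on 87: each ℓ→(−1)^(ℓ−1), product (−1)^81 = -1.
The Jacobi symbol (19|87) = -1 (Zolotarev) agrees.

-1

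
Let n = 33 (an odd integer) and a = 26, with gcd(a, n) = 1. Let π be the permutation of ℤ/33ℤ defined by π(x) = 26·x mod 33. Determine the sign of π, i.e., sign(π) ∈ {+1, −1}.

Orbit of 23 under x↦26x: [23, 4, 5, 31, 14, 1, 26]… (length divides ord_33(26)).
The orbit structure of x ↦ 26x mod 33: 6 orbits of sizes [10, 10, 5, 5, 2, 1].
sign(π) = (−1)^{n − #cycles} = (−1)^{33−6} = (−1)^27 = -1.

-1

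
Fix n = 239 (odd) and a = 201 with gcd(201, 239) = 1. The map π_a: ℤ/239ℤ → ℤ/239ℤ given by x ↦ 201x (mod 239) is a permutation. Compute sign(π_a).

Start at x=1: 1 → 201 → 10 → 98 → 100 → 24 → 44 → 1 (one orbit).
35 cycles of lengths [7, 7, 7, 7, 7, 7, 7, 7, 7, 7, 7, 7, 7, 7, 7, 7, 7, 7, 7, 7, 7, 7, 7, 7, 7, 7, 7, 7, 7, 7, 7, 7, 7, 7, 1].
35 cycles on 239: each ℓ→(−1)^(ℓ−1), product (−1)^204 = +1.

+1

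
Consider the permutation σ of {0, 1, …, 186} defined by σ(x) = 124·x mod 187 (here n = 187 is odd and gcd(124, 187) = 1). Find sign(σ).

Orbit of 169 under x↦124x: [169, 12, 179, 130, 38, 37, 100]… (length divides ord_187(124)).
Cycle lengths of π_124 on ℤ/187ℤ: [80, 80, 16, 5, 5, 1]; 6 cycles in total.
187 − 6 = 181 transpositions; sign(π) = (−1)^181 = -1.
Check: (124/187) = -1 by Zolotarev.

-1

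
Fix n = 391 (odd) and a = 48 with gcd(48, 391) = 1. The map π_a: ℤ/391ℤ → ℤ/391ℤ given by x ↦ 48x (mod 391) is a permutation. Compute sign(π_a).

Orbit of 210 under x↦48x: [210, 305, 173, 93, 163, 4, 192]… (length divides ord_391(48)).
Decompose π into cycles: lengths [176, 176, 16, 11, 11, 1] (6 cycles, including the fixed point 0).
Σ(ℓ_i−1) = 391−6 = 385; sign = (−1)^385 = -1.

-1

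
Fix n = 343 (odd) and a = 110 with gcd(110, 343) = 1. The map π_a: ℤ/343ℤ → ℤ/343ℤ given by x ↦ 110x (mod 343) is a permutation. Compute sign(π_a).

Orbit of 130 under x↦110x: [130, 237, 2, 220, 190, 320, 214]… (length divides ord_343(110)).
Cycle type of π: 294 + 42 + 6 + 1; total 4 cycles.
4 cycles on 343: each ℓ→(−1)^(ℓ−1), product (−1)^339 = -1.

-1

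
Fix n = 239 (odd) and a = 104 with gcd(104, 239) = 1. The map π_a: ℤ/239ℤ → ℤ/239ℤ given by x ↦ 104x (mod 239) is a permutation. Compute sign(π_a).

Start at x=139: 139 → 116 → 114 → 145 → 23 → 2 → 208 → … (one orbit).
The orbit structure of x ↦ 104x mod 239: 2 orbits of sizes [238, 1].
With 2 cycles on 239 points, sign = (−1)^{239−2} = -1.
The Jacobi symbol (104|239) = -1 (Zolotarev) agrees.

-1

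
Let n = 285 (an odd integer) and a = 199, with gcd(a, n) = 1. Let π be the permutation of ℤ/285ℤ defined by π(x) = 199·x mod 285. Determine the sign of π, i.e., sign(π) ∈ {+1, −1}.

Start at x=106: 106 → 4 → 226 → 229 → 256 → 214 → 121 → … (one orbit).
Cycle type of π: 18×12 + 9×6 + 2×6 + 1×3; total 27 cycles.
n − c = 285 − 27 = 258; sign = (−1)^258 = +1.
(199|285)_J = +1 (Zolotarev's lemma cross-check).

+1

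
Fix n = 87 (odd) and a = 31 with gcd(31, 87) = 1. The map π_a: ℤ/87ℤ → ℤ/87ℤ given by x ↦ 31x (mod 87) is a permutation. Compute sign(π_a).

Trace 16: π^k(16) = [16, 61, 64, 70, 82, 19, 67] for k=0..6.
Cycle lengths of π_31 on ℤ/87ℤ: [28, 28, 28, 1, 1, 1]; 6 cycles in total.
sign(π) = (−1)^{n − #cycles} = (−1)^{87−6} = (−1)^81 = -1.
Via Zolotarev, sign(π_{31}) = (31|87) = -1.

-1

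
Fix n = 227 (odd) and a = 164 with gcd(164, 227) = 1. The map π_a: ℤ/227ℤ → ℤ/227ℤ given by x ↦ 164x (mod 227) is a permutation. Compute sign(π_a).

-1

Trace 182: π^k(182) = [182, 111, 44, 179, 73, 168, 85] for k=0..6.
Cycle type of π: 226 + 1; total 2 cycles.
Σ(ℓ_i−1) = 227−2 = 225; sign = (−1)^225 = -1.
Check: (164/227) = -1 by Zolotarev.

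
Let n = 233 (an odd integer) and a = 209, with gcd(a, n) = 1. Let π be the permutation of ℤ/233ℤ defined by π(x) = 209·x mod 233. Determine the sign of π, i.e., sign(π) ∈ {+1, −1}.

Start at x=44: 44 → 109 → 180 → 107 → 228 → 120 → 149 → … (one orbit).
π_209 has 2 disjoint cycles with lengths [232, 1] on {0,…,232}.
Σ(ℓ_i−1) = 233−2 = 231; sign = (−1)^231 = -1.

-1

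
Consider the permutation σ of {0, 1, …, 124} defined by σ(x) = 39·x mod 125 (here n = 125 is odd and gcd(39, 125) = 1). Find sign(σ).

+1

Trace 54: π^k(54) = [54, 106, 9, 101, 64, 121, 94] for k=0..6.
π_39 has 7 disjoint cycles with lengths [50, 50, 10, 10, 2, 2, 1] on {0,…,124}.
Σ(ℓ_i−1) = 125−7 = 118; sign = (−1)^118 = +1.
Via Zolotarev, sign(π_{39}) = (39|125) = +1.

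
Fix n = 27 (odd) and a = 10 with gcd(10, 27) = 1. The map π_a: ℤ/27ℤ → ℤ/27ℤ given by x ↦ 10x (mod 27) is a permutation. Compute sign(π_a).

Orbit of 19 under x↦10x: [19, 1, 10]… (length divides ord_27(10)).
Decompose π into cycles: lengths [3, 3, 3, 3, 3, 3, 1, 1, 1, 1, 1, 1, 1, 1, 1] (15 cycles, including the fixed point 0).
27 − 15 = 12 transpositions; sign(π) = (−1)^12 = +1.
Zolotarev: (10|27) = +1, matching the cycle-count sign.

+1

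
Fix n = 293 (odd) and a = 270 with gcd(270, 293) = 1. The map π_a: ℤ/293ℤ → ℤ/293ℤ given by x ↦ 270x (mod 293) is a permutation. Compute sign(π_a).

Orbit of 186 under x↦270x: [186, 117, 239, 70, 148, 112, 61]… (length divides ord_293(270)).
Cycle type of π: 292 + 1; total 2 cycles.
293 − 2 = 291 transpositions; sign(π) = (−1)^291 = -1.
(270|293)_J = -1 (Zolotarev's lemma cross-check).

-1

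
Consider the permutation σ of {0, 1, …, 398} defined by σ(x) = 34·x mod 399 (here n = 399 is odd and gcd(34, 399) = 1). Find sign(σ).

+1

Orbit of 97 under x↦34x: [97, 106, 13, 43, 265, 232, 307]… (length divides ord_399(34)).
Cycle lengths of π_34 on ℤ/399ℤ: [18, 18, 18, 18, 18, 18, 18, 18, 18, 18, 18, 18, 18, 18, 18, 18, 18, 18, 18, 18, 18, 2, 2, 2, 2, 2, 2, 2, 2, 2, 1, 1, 1]; 33 cycles in total.
With 33 cycles on 399 points, sign = (−1)^{399−33} = +1.
Zolotarev: (34|399) = +1, matching the cycle-count sign.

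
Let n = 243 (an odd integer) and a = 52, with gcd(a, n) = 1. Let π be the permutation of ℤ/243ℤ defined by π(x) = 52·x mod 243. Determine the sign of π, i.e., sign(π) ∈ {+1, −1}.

Start at x=16: 16 → 103 → 10 → 34 → 67 → 82 → 133 → … (one orbit).
π_52 has 11 disjoint cycles with lengths [81, 81, 27, 27, 9, 9, 3, 3, 1, 1, 1] on {0,…,242}.
sign(π) = (−1)^{n − #cycles} = (−1)^{243−11} = (−1)^232 = +1.

+1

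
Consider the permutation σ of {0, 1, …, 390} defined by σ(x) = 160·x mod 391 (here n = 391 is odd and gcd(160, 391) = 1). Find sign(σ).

Orbit of 208 under x↦160x: [208, 45, 162, 114, 254, 367, 70]… (length divides ord_391(160)).
Decompose π into cycles: lengths [16, 16, 16, 16, 16, 16, 16, 16, 16, 16, 16, 16, 16, 16, 16, 16, 16, 16, 16, 16, 16, 16, 16, 2, 2, 2, 2, 2, 2, 2, 2, 2, 2, 2, 1] (35 cycles, including the fixed point 0).
35 cycles on 391: each ℓ→(−1)^(ℓ−1), product (−1)^356 = +1.

+1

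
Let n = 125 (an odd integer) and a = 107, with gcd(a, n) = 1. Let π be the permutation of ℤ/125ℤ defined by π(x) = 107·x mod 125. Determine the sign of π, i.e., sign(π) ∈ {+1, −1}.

-1

Start at x=76: 76 → 7 → 124 → 18 → 51 → 82 → 24 → … (one orbit).
Decompose π into cycles: lengths [20, 20, 20, 20, 20, 4, 4, 4, 4, 4, 4, 1] (12 cycles, including the fixed point 0).
With 12 cycles on 125 points, sign = (−1)^{125−12} = -1.
(107|125)_J = -1 (Zolotarev's lemma cross-check).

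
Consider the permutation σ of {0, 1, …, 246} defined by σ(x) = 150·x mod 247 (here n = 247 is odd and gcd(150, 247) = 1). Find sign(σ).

-1

Trace 23: π^k(23) = [23, 239, 35, 63, 64, 214, 237] for k=0..6.
Decompose π into cycles: lengths [36, 36, 36, 36, 36, 36, 12, 9, 9, 1] (10 cycles, including the fixed point 0).
With 10 cycles on 247 points, sign = (−1)^{247−10} = -1.
Zolotarev: (150|247) = -1, matching the cycle-count sign.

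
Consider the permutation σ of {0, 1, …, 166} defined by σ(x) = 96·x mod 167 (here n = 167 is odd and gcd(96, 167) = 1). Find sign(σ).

+1

Start at x=54: 54 → 7 → 4 → 50 → 124 → 47 → 3 → … (one orbit).
Cycle lengths of π_96 on ℤ/167ℤ: [83, 83, 1]; 3 cycles in total.
Σ(ℓ_i−1) = 167−3 = 164; sign = (−1)^164 = +1.
Via Zolotarev, sign(π_{96}) = (96|167) = +1.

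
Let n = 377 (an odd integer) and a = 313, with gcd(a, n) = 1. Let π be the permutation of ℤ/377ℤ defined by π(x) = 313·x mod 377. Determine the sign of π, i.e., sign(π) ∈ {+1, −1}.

+1

Trace 313: π^k(313) = [313, 326, 248, 339, 170, 53, 1] for k=0..6.
Cycle lengths of π_313 on ℤ/377ℤ: [7, 7, 7, 7, 7, 7, 7, 7, 7, 7, 7, 7, 7, 7, 7, 7, 7, 7, 7, 7, 7, 7, 7, 7, 7, 7, 7, 7, 7, 7, 7, 7, 7, 7, 7, 7, 7, 7, 7, 7, 7, 7, 7, 7, 7, 7, 7, 7, 7, 7, 7, 7, 1, 1, 1, 1, 1, 1, 1, 1, 1, 1, 1, 1, 1]; 65 cycles in total.
377 − 65 = 312 transpositions; sign(π) = (−1)^312 = +1.
Check: (313/377) = +1 by Zolotarev.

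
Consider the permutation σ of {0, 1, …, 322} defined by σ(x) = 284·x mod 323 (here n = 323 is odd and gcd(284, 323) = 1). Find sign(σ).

Orbit of 229 under x↦284x: [229, 113, 115, 37, 172, 75, 305]… (length divides ord_323(284)).
The orbit structure of x ↦ 284x mod 323: 29 orbits of sizes [16, 16, 16, 16, 16, 16, 16, 16, 16, 16, 16, 16, 16, 16, 16, 16, 16, 16, 16, 2, 2, 2, 2, 2, 2, 2, 2, 2, 1].
Σ(ℓ_i−1) = 323−29 = 294; sign = (−1)^294 = +1.

+1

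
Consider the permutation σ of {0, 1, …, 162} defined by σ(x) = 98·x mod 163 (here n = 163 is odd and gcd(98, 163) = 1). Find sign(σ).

-1

Trace 53: π^k(53) = [53, 141, 126, 123, 155, 31, 104] for k=0..6.
Cycle lengths of π_98 on ℤ/163ℤ: [54, 54, 54, 1]; 4 cycles in total.
Σ(ℓ_i−1) = 163−4 = 159; sign = (−1)^159 = -1.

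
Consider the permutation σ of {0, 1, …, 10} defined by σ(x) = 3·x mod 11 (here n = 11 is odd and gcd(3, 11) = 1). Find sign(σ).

+1

Start at x=1: 1 → 3 → 9 → 5 → 4 → 1 (one orbit).
The orbit structure of x ↦ 3x mod 11: 3 orbits of sizes [5, 5, 1].
11 − 3 = 8 transpositions; sign(π) = (−1)^8 = +1.
The Jacobi symbol (3|11) = +1 (Zolotarev) agrees.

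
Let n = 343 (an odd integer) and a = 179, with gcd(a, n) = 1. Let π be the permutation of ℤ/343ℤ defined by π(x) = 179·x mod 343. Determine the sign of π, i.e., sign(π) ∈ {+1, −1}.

Orbit of 233 under x↦179x: [233, 204, 158, 156, 141, 200, 128]… (length divides ord_343(179)).
7 cycles of lengths [147, 147, 21, 21, 3, 3, 1].
343 − 7 = 336 transpositions; sign(π) = (−1)^336 = +1.
(179|343)_J = +1 (Zolotarev's lemma cross-check).

+1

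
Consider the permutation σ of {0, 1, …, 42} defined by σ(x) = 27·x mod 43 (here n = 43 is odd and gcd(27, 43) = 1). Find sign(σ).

Trace 39: π^k(39) = [39, 21, 8, 1, 27, 41, 32] for k=0..6.
The orbit structure of x ↦ 27x mod 43: 4 orbits of sizes [14, 14, 14, 1].
n − c = 43 − 4 = 39; sign = (−1)^39 = -1.
Zolotarev: (27|43) = -1, matching the cycle-count sign.

-1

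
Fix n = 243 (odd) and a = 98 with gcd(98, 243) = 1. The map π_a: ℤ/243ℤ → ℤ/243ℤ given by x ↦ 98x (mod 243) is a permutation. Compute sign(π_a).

-1

Orbit of 188 under x↦98x: [188, 199, 62, 1, 98, 127, 53]… (length divides ord_243(98)).
π_98 has 14 disjoint cycles with lengths [54, 54, 54, 18, 18, 18, 6, 6, 6, 2, 2, 2, 2, 1] on {0,…,242}.
With 14 cycles on 243 points, sign = (−1)^{243−14} = -1.
(98|243)_J = -1 (Zolotarev's lemma cross-check).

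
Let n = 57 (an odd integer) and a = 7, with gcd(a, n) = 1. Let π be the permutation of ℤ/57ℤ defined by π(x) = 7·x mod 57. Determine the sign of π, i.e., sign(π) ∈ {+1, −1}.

+1

Trace 7: π^k(7) = [7, 49, 1] for k=0..2.
21 cycles of lengths [3, 3, 3, 3, 3, 3, 3, 3, 3, 3, 3, 3, 3, 3, 3, 3, 3, 3, 1, 1, 1].
sign(π) = (−1)^{n − #cycles} = (−1)^{57−21} = (−1)^36 = +1.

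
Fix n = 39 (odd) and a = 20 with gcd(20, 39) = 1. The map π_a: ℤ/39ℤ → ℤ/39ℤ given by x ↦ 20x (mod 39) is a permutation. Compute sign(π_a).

+1

Start at x=10: 10 → 5 → 22 → 11 → 25 → 32 → 16 → … (one orbit).
Cycle lengths of π_20 on ℤ/39ℤ: [12, 12, 12, 2, 1]; 5 cycles in total.
5 cycles on 39: each ℓ→(−1)^(ℓ−1), product (−1)^34 = +1.
Check: (20/39) = +1 by Zolotarev.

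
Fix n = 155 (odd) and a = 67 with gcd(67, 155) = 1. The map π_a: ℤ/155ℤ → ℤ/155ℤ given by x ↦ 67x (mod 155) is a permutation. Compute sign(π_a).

-1

Start at x=94: 94 → 98 → 56 → 32 → 129 → 118 → 1 → … (one orbit).
22 cycles of lengths [12, 12, 12, 12, 12, 12, 12, 12, 12, 12, 4, 3, 3, 3, 3, 3, 3, 3, 3, 3, 3, 1].
Σ(ℓ_i−1) = 155−22 = 133; sign = (−1)^133 = -1.
(67|155)_J = -1 (Zolotarev's lemma cross-check).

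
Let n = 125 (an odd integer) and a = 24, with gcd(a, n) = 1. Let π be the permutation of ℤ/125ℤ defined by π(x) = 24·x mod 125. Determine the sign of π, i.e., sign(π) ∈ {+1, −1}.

Trace 99: π^k(99) = [99, 1, 24, 76, 74, 26, 124] for k=0..6.
Decompose π into cycles: lengths [10, 10, 10, 10, 10, 10, 10, 10, 10, 10, 2, 2, 2, 2, 2, 2, 2, 2, 2, 2, 2, 2, 1] (23 cycles, including the fixed point 0).
125 − 23 = 102 transpositions; sign(π) = (−1)^102 = +1.

+1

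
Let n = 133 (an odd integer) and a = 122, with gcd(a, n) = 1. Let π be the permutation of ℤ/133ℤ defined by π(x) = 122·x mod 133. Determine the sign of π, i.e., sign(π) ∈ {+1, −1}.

+1

Start at x=12: 12 → 1 → 122 → 121 → 132 → 11 → 12 (one orbit).
π_122 has 23 disjoint cycles with lengths [6, 6, 6, 6, 6, 6, 6, 6, 6, 6, 6, 6, 6, 6, 6, 6, 6, 6, 6, 6, 6, 6, 1] on {0,…,132}.
sign(π) = (−1)^{n − #cycles} = (−1)^{133−23} = (−1)^110 = +1.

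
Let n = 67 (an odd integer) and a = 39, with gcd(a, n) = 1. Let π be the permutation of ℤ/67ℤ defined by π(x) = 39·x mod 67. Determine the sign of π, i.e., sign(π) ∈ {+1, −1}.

+1

Trace 25: π^k(25) = [25, 37, 36, 64, 17, 60, 62] for k=0..6.
3 cycles of lengths [33, 33, 1].
3 cycles on 67: each ℓ→(−1)^(ℓ−1), product (−1)^64 = +1.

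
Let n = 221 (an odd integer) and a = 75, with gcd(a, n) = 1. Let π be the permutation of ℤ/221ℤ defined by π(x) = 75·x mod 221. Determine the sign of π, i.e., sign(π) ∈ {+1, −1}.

Start at x=160: 160 → 66 → 88 → 191 → 181 → 94 → 199 → … (one orbit).
Cycle type of π: 48×4 + 16 + 6×2 + 1; total 8 cycles.
n − c = 221 − 8 = 213; sign = (−1)^213 = -1.
(75|221)_J = -1 (Zolotarev's lemma cross-check).

-1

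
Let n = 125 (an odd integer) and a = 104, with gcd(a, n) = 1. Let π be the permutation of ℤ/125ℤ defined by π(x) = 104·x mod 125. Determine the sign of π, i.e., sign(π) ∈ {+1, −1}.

Trace 106: π^k(106) = [106, 24, 121, 84, 111, 44, 76] for k=0..6.
Cycle lengths of π_104 on ℤ/125ℤ: [50, 50, 10, 10, 2, 2, 1]; 7 cycles in total.
125 − 7 = 118 transpositions; sign(π) = (−1)^118 = +1.

+1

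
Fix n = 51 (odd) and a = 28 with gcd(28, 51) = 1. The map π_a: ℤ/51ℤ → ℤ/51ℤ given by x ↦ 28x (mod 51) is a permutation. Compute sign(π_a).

Start at x=49: 49 → 46 → 13 → 7 → 43 → 31 → 1 → … (one orbit).
Cycle lengths of π_28 on ℤ/51ℤ: [16, 16, 16, 1, 1, 1]; 6 cycles in total.
With 6 cycles on 51 points, sign = (−1)^{51−6} = -1.
Via Zolotarev, sign(π_{28}) = (28|51) = -1.

-1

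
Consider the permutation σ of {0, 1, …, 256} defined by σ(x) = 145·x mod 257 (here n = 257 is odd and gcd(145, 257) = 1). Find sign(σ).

-1

Trace 239: π^k(239) = [239, 217, 111, 161, 215, 78, 2] for k=0..6.
π_145 has 2 disjoint cycles with lengths [256, 1] on {0,…,256}.
2 cycles on 257: each ℓ→(−1)^(ℓ−1), product (−1)^255 = -1.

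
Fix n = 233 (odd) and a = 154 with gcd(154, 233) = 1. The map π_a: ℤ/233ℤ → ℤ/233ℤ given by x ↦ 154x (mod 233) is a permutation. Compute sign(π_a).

-1

Trace 26: π^k(26) = [26, 43, 98, 180, 226, 87, 117] for k=0..6.
Cycle lengths of π_154 on ℤ/233ℤ: [232, 1]; 2 cycles in total.
With 2 cycles on 233 points, sign = (−1)^{233−2} = -1.
Check: (154/233) = -1 by Zolotarev.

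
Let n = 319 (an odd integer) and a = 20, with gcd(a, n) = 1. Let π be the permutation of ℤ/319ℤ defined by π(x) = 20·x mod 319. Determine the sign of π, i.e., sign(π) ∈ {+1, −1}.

+1

Trace 190: π^k(190) = [190, 291, 78, 284, 257, 36, 82] for k=0..6.
Cycle type of π: 35×8 + 7×4 + 5×2 + 1; total 15 cycles.
15 cycles on 319: each ℓ→(−1)^(ℓ−1), product (−1)^304 = +1.
Check: (20/319) = +1 by Zolotarev.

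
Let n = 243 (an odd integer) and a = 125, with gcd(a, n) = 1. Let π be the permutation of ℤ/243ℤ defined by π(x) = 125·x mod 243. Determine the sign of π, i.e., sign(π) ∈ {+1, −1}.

Start at x=80: 80 → 37 → 8 → 28 → 98 → 100 → 107 → … (one orbit).
π_125 has 14 disjoint cycles with lengths [54, 54, 54, 18, 18, 18, 6, 6, 6, 2, 2, 2, 2, 1] on {0,…,242}.
sign(π) = (−1)^{n − #cycles} = (−1)^{243−14} = (−1)^229 = -1.
(125|243)_J = -1 (Zolotarev's lemma cross-check).

-1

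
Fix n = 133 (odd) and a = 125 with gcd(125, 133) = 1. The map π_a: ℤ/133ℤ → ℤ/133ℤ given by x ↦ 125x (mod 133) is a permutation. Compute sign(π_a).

-1

Start at x=83: 83 → 1 → 125 → 64 → 20 → 106 → 83 (one orbit).
Cycle type of π: 6×18 + 3×6 + 2×3 + 1; total 28 cycles.
133 − 28 = 105 transpositions; sign(π) = (−1)^105 = -1.
The Jacobi symbol (125|133) = -1 (Zolotarev) agrees.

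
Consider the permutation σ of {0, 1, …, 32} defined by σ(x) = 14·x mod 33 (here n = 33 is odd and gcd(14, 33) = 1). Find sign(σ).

-1

Trace 20: π^k(20) = [20, 16, 26, 1, 14, 31, 5] for k=0..6.
Cycle type of π: 10×2 + 5×2 + 2 + 1; total 6 cycles.
Σ(ℓ_i−1) = 33−6 = 27; sign = (−1)^27 = -1.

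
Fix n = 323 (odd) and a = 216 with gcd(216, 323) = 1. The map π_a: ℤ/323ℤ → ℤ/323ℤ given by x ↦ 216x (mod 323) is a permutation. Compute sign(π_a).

-1

Trace 248: π^k(248) = [248, 273, 182, 229, 45, 30, 20] for k=0..6.
Cycle type of π: 48×6 + 16 + 3×6 + 1; total 14 cycles.
14 cycles on 323: each ℓ→(−1)^(ℓ−1), product (−1)^309 = -1.
(216|323)_J = -1 (Zolotarev's lemma cross-check).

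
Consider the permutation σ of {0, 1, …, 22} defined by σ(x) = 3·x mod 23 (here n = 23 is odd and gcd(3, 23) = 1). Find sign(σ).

+1

Orbit of 13 under x↦3x: [13, 16, 2, 6, 18, 8, 1]… (length divides ord_23(3)).
Cycle type of π: 11×2 + 1; total 3 cycles.
With 3 cycles on 23 points, sign = (−1)^{23−3} = +1.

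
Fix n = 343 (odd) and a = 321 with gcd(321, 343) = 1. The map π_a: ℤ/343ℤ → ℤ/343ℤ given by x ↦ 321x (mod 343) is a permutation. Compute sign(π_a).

-1

Start at x=211: 211 → 160 → 253 → 265 → 1 → 321 → 141 → … (one orbit).
Decompose π into cycles: lengths [98, 98, 98, 14, 14, 14, 2, 2, 2, 1] (10 cycles, including the fixed point 0).
343 − 10 = 333 transpositions; sign(π) = (−1)^333 = -1.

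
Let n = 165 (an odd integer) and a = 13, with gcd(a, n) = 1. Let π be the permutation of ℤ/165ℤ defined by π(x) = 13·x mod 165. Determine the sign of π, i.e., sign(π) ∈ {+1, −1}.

Start at x=16: 16 → 43 → 64 → 7 → 91 → 28 → 34 → … (one orbit).
15 cycles of lengths [20, 20, 20, 20, 20, 20, 10, 10, 10, 4, 4, 4, 1, 1, 1].
15 cycles on 165: each ℓ→(−1)^(ℓ−1), product (−1)^150 = +1.
The Jacobi symbol (13|165) = +1 (Zolotarev) agrees.

+1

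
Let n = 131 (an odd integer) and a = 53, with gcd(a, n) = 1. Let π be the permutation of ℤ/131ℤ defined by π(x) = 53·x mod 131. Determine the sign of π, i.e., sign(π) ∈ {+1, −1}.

Start at x=1: 1 → 53 → 58 → 61 → 89 → 1 (one orbit).
27 cycles of lengths [5, 5, 5, 5, 5, 5, 5, 5, 5, 5, 5, 5, 5, 5, 5, 5, 5, 5, 5, 5, 5, 5, 5, 5, 5, 5, 1].
27 cycles on 131: each ℓ→(−1)^(ℓ−1), product (−1)^104 = +1.
(53|131)_J = +1 (Zolotarev's lemma cross-check).

+1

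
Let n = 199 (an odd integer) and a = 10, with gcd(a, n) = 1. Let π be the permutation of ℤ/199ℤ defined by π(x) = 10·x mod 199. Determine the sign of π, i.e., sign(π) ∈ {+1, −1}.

+1

Orbit of 125 under x↦10x: [125, 56, 162, 28, 81, 14, 140]… (length divides ord_199(10)).
Decompose π into cycles: lengths [99, 99, 1] (3 cycles, including the fixed point 0).
sign(π) = (−1)^{n − #cycles} = (−1)^{199−3} = (−1)^196 = +1.
Via Zolotarev, sign(π_{10}) = (10|199) = +1.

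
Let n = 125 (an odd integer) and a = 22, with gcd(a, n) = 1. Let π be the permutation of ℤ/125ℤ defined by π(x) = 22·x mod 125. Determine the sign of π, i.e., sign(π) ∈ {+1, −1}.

Start at x=14: 14 → 58 → 26 → 72 → 84 → 98 → 31 → … (one orbit).
4 cycles of lengths [100, 20, 4, 1].
4 cycles on 125: each ℓ→(−1)^(ℓ−1), product (−1)^121 = -1.

-1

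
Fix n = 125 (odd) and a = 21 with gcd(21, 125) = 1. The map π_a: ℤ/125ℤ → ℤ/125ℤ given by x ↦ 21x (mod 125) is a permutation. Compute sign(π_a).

Start at x=26: 26 → 46 → 91 → 36 → 6 → 1 → 21 → … (one orbit).
π_21 has 13 disjoint cycles with lengths [25, 25, 25, 25, 5, 5, 5, 5, 1, 1, 1, 1, 1] on {0,…,124}.
Σ(ℓ_i−1) = 125−13 = 112; sign = (−1)^112 = +1.
The Jacobi symbol (21|125) = +1 (Zolotarev) agrees.

+1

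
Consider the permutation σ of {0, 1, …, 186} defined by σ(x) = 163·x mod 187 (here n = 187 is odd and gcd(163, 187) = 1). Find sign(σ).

-1

Start at x=169: 169 → 58 → 104 → 122 → 64 → 147 → 25 → … (one orbit).
π_163 has 6 disjoint cycles with lengths [80, 80, 16, 5, 5, 1] on {0,…,186}.
Σ(ℓ_i−1) = 187−6 = 181; sign = (−1)^181 = -1.
Via Zolotarev, sign(π_{163}) = (163|187) = -1.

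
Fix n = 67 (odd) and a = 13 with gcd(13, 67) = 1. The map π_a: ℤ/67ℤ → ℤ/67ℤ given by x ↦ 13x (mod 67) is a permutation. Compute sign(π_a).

-1

Trace 3: π^k(3) = [3, 39, 38, 25, 57, 4, 52] for k=0..6.
2 cycles of lengths [66, 1].
2 cycles on 67: each ℓ→(−1)^(ℓ−1), product (−1)^65 = -1.
Check: (13/67) = -1 by Zolotarev.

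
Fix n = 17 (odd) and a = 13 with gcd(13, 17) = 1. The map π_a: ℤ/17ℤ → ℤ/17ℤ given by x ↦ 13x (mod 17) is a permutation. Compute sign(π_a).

Start at x=16: 16 → 4 → 1 → 13 → 16 (one orbit).
Cycle lengths of π_13 on ℤ/17ℤ: [4, 4, 4, 4, 1]; 5 cycles in total.
5 cycles on 17: each ℓ→(−1)^(ℓ−1), product (−1)^12 = +1.

+1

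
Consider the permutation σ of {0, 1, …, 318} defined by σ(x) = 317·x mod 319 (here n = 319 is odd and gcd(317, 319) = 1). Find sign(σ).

-1

Trace 311: π^k(311) = [311, 16, 287, 64, 191, 256, 126] for k=0..6.
Decompose π into cycles: lengths [140, 140, 28, 5, 5, 1] (6 cycles, including the fixed point 0).
319 − 6 = 313 transpositions; sign(π) = (−1)^313 = -1.
The Jacobi symbol (317|319) = -1 (Zolotarev) agrees.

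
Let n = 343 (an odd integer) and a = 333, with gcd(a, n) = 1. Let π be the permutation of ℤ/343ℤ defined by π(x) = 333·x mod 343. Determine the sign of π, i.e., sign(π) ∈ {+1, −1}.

Start at x=9: 9 → 253 → 214 → 261 → 134 → 32 → 23 → … (one orbit).
Cycle type of π: 147×2 + 21×2 + 3×2 + 1; total 7 cycles.
sign(π) = (−1)^{n − #cycles} = (−1)^{343−7} = (−1)^336 = +1.

+1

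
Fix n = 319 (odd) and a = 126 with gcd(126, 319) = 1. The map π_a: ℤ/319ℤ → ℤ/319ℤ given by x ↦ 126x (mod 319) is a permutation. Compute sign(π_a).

Trace 102: π^k(102) = [102, 92, 108, 210, 302, 91, 301] for k=0..6.
6 cycles of lengths [140, 140, 28, 5, 5, 1].
319 − 6 = 313 transpositions; sign(π) = (−1)^313 = -1.
Via Zolotarev, sign(π_{126}) = (126|319) = -1.

-1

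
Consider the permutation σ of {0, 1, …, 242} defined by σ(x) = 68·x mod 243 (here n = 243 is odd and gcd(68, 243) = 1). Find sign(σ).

-1

Trace 85: π^k(85) = [85, 191, 109, 122, 34, 125, 238] for k=0..6.
π_68 has 6 disjoint cycles with lengths [162, 54, 18, 6, 2, 1] on {0,…,242}.
Σ(ℓ_i−1) = 243−6 = 237; sign = (−1)^237 = -1.
Check: (68/243) = -1 by Zolotarev.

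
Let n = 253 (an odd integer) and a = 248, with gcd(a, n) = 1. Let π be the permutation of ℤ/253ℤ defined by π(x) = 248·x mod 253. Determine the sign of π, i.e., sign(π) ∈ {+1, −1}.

Orbit of 139 under x↦248x: [139, 64, 186, 82, 96, 26, 123]… (length divides ord_253(248)).
6 cycles of lengths [110, 110, 11, 11, 10, 1].
sign(π) = (−1)^{n − #cycles} = (−1)^{253−6} = (−1)^247 = -1.
Check: (248/253) = -1 by Zolotarev.

-1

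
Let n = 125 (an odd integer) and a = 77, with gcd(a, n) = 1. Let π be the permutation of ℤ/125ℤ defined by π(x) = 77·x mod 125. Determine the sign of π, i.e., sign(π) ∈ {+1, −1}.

Trace 42: π^k(42) = [42, 109, 18, 11, 97, 94, 113] for k=0..6.
Cycle lengths of π_77 on ℤ/125ℤ: [100, 20, 4, 1]; 4 cycles in total.
sign(π) = (−1)^{n − #cycles} = (−1)^{125−4} = (−1)^121 = -1.
Zolotarev: (77|125) = -1, matching the cycle-count sign.

-1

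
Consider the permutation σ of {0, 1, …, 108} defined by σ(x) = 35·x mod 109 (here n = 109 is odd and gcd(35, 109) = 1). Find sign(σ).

Trace 26: π^k(26) = [26, 38, 22, 7, 27, 73, 48] for k=0..6.
Decompose π into cycles: lengths [27, 27, 27, 27, 1] (5 cycles, including the fixed point 0).
sign(π) = (−1)^{n − #cycles} = (−1)^{109−5} = (−1)^104 = +1.
(35|109)_J = +1 (Zolotarev's lemma cross-check).

+1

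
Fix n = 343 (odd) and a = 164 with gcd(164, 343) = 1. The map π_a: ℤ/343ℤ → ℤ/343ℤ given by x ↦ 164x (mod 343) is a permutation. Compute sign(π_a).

Start at x=339: 339 → 30 → 118 → 144 → 292 → 211 → 304 → … (one orbit).
Cycle type of π: 294 + 42 + 6 + 1; total 4 cycles.
sign(π) = (−1)^{n − #cycles} = (−1)^{343−4} = (−1)^339 = -1.

-1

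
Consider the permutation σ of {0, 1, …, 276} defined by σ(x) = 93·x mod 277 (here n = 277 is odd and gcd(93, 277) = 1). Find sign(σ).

Trace 5: π^k(5) = [5, 188, 33, 22, 107, 256, 263] for k=0..6.
Decompose π into cycles: lengths [276, 1] (2 cycles, including the fixed point 0).
2 cycles on 277: each ℓ→(−1)^(ℓ−1), product (−1)^275 = -1.

-1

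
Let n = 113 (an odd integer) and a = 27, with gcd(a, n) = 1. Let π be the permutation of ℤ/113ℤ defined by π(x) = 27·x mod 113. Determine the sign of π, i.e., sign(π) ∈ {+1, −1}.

Start at x=63: 63 → 6 → 49 → 80 → 13 → 12 → 98 → … (one orbit).
Decompose π into cycles: lengths [112, 1] (2 cycles, including the fixed point 0).
n − c = 113 − 2 = 111; sign = (−1)^111 = -1.

-1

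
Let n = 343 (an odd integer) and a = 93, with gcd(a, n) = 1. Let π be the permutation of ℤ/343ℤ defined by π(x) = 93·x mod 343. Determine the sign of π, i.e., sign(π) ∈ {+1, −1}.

+1

Start at x=214: 214 → 8 → 58 → 249 → 176 → 247 → 333 → … (one orbit).
7 cycles of lengths [147, 147, 21, 21, 3, 3, 1].
sign(π) = (−1)^{n − #cycles} = (−1)^{343−7} = (−1)^336 = +1.
The Jacobi symbol (93|343) = +1 (Zolotarev) agrees.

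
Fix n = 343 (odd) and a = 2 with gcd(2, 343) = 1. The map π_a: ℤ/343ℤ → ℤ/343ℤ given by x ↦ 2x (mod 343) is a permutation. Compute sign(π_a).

Orbit of 79 under x↦2x: [79, 158, 316, 289, 235, 127, 254]… (length divides ord_343(2)).
π_2 has 7 disjoint cycles with lengths [147, 147, 21, 21, 3, 3, 1] on {0,…,342}.
Σ(ℓ_i−1) = 343−7 = 336; sign = (−1)^336 = +1.

+1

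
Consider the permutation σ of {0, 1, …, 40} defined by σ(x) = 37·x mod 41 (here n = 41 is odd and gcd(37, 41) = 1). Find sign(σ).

Start at x=37: 37 → 16 → 18 → 10 → 1 → 37 (one orbit).
The orbit structure of x ↦ 37x mod 41: 9 orbits of sizes [5, 5, 5, 5, 5, 5, 5, 5, 1].
With 9 cycles on 41 points, sign = (−1)^{41−9} = +1.
The Jacobi symbol (37|41) = +1 (Zolotarev) agrees.

+1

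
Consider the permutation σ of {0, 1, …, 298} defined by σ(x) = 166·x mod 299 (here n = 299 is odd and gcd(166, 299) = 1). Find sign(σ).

Orbit of 269 under x↦166x: [269, 103, 55, 160, 248, 205, 243]… (length divides ord_299(166)).
The orbit structure of x ↦ 166x mod 299: 8 orbits of sizes [66, 66, 66, 66, 22, 6, 6, 1].
n − c = 299 − 8 = 291; sign = (−1)^291 = -1.
The Jacobi symbol (166|299) = -1 (Zolotarev) agrees.

-1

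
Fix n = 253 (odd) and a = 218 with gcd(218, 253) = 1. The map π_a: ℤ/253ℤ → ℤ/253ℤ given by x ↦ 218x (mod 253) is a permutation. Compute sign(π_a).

-1

Orbit of 81 under x↦218x: [81, 201, 49, 56, 64, 37, 223]… (length divides ord_253(218)).
Cycle type of π: 110×2 + 22 + 5×2 + 1; total 6 cycles.
Σ(ℓ_i−1) = 253−6 = 247; sign = (−1)^247 = -1.
Zolotarev: (218|253) = -1, matching the cycle-count sign.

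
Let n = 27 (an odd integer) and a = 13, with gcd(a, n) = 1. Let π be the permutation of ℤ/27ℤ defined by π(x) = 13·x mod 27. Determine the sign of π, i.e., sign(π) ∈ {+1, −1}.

+1

Orbit of 19 under x↦13x: [19, 4, 25, 1, 13, 7, 10]… (length divides ord_27(13)).
Decompose π into cycles: lengths [9, 9, 3, 3, 1, 1, 1] (7 cycles, including the fixed point 0).
n − c = 27 − 7 = 20; sign = (−1)^20 = +1.
Via Zolotarev, sign(π_{13}) = (13|27) = +1.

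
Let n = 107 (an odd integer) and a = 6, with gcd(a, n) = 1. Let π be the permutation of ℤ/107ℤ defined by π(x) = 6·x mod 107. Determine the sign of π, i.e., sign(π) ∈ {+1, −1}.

Start at x=94: 94 → 29 → 67 → 81 → 58 → 27 → 55 → … (one orbit).
π_6 has 2 disjoint cycles with lengths [106, 1] on {0,…,106}.
107 − 2 = 105 transpositions; sign(π) = (−1)^105 = -1.
Via Zolotarev, sign(π_{6}) = (6|107) = -1.

-1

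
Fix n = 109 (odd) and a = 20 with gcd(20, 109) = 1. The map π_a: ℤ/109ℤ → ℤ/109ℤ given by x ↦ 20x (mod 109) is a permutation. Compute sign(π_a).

+1

Start at x=35: 35 → 46 → 48 → 88 → 16 → 102 → 78 → … (one orbit).
π_20 has 3 disjoint cycles with lengths [54, 54, 1] on {0,…,108}.
With 3 cycles on 109 points, sign = (−1)^{109−3} = +1.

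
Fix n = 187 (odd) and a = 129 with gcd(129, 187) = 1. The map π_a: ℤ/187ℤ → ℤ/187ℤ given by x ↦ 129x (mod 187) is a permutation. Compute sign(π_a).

+1

Trace 104: π^k(104) = [104, 139, 166, 96, 42, 182, 103] for k=0..6.
Cycle lengths of π_129 on ℤ/187ℤ: [80, 80, 16, 10, 1]; 5 cycles in total.
sign(π) = (−1)^{n − #cycles} = (−1)^{187−5} = (−1)^182 = +1.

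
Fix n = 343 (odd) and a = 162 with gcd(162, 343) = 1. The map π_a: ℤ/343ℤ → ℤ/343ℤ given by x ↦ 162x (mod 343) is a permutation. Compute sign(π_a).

+1

Trace 204: π^k(204) = [204, 120, 232, 197, 15, 29, 239] for k=0..6.
Cycle type of π: 49×6 + 7×6 + 1×7; total 19 cycles.
n − c = 343 − 19 = 324; sign = (−1)^324 = +1.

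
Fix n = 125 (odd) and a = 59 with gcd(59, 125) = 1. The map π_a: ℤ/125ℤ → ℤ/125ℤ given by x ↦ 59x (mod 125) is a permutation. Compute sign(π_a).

Trace 24: π^k(24) = [24, 41, 44, 96, 39, 51, 9] for k=0..6.
Cycle lengths of π_59 on ℤ/125ℤ: [50, 50, 10, 10, 2, 2, 1]; 7 cycles in total.
n − c = 125 − 7 = 118; sign = (−1)^118 = +1.
Zolotarev: (59|125) = +1, matching the cycle-count sign.

+1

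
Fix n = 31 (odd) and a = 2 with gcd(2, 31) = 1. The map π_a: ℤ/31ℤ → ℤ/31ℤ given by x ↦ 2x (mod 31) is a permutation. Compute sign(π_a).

+1

Start at x=16: 16 → 1 → 2 → 4 → 8 → 16 (one orbit).
The orbit structure of x ↦ 2x mod 31: 7 orbits of sizes [5, 5, 5, 5, 5, 5, 1].
n − c = 31 − 7 = 24; sign = (−1)^24 = +1.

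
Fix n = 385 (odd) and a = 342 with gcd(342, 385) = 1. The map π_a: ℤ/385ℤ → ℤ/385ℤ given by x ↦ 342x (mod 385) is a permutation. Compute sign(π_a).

+1

Trace 309: π^k(309) = [309, 188, 1, 342] for k=0..3.
Decompose π into cycles: lengths [4, 4, 4, 4, 4, 4, 4, 4, 4, 4, 4, 4, 4, 4, 4, 4, 4, 4, 4, 4, 4, 4, 4, 4, 4, 4, 4, 4, 4, 4, 4, 4, 4, 4, 4, 4, 4, 4, 4, 4, 4, 4, 4, 4, 4, 4, 4, 4, 4, 4, 4, 4, 4, 4, 4, 4, 4, 4, 4, 4, 4, 4, 4, 4, 4, 4, 4, 4, 4, 4, 4, 4, 4, 4, 4, 4, 4, 2, 2, 2, 2, 2, 2, 2, 2, 2, 2, 2, 2, 2, 2, 2, 2, 2, 2, 2, 2, 2, 2, 2, 2, 2, 2, 2, 2, 2, 2, 2, 2, 2, 1, 1, 1, 1, 1, 1, 1, 1, 1, 1, 1] (121 cycles, including the fixed point 0).
Σ(ℓ_i−1) = 385−121 = 264; sign = (−1)^264 = +1.
The Jacobi symbol (342|385) = +1 (Zolotarev) agrees.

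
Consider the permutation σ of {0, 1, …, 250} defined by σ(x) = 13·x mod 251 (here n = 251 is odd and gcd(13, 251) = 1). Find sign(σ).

+1

Start at x=147: 147 → 154 → 245 → 173 → 241 → 121 → 67 → … (one orbit).
π_13 has 3 disjoint cycles with lengths [125, 125, 1] on {0,…,250}.
sign(π) = (−1)^{n − #cycles} = (−1)^{251−3} = (−1)^248 = +1.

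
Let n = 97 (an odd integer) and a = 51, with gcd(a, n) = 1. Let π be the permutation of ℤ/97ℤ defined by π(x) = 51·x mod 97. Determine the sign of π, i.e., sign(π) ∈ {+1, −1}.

Orbit of 18 under x↦51x: [18, 45, 64, 63, 12, 30, 75]… (length divides ord_97(51)).
Cycle type of π: 32×3 + 1; total 4 cycles.
4 cycles on 97: each ℓ→(−1)^(ℓ−1), product (−1)^93 = -1.
Via Zolotarev, sign(π_{51}) = (51|97) = -1.

-1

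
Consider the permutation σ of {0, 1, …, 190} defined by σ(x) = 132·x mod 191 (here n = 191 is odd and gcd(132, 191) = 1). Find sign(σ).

-1

Start at x=7: 7 → 160 → 110 → 4 → 146 → 172 → 166 → … (one orbit).
Cycle lengths of π_132 on ℤ/191ℤ: [190, 1]; 2 cycles in total.
sign(π) = (−1)^{n − #cycles} = (−1)^{191−2} = (−1)^189 = -1.
Check: (132/191) = -1 by Zolotarev.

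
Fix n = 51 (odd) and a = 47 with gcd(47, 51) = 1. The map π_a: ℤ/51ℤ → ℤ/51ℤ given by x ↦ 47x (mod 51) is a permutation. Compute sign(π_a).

Start at x=47: 47 → 16 → 38 → 1 → 47 (one orbit).
π_47 has 14 disjoint cycles with lengths [4, 4, 4, 4, 4, 4, 4, 4, 4, 4, 4, 4, 2, 1] on {0,…,50}.
14 cycles on 51: each ℓ→(−1)^(ℓ−1), product (−1)^37 = -1.
Via Zolotarev, sign(π_{47}) = (47|51) = -1.

-1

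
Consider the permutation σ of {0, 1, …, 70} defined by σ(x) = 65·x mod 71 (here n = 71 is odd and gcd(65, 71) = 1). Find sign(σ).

-1

Orbit of 18 under x↦65x: [18, 34, 9, 17, 40, 44, 20]… (length divides ord_71(65)).
Decompose π into cycles: lengths [70, 1] (2 cycles, including the fixed point 0).
sign(π) = (−1)^{n − #cycles} = (−1)^{71−2} = (−1)^69 = -1.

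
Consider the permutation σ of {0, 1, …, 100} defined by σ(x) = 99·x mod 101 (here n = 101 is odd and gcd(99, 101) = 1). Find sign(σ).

-1

Orbit of 4 under x↦99x: [4, 93, 16, 69, 64, 74, 54]… (length divides ord_101(99)).
Cycle type of π: 100 + 1; total 2 cycles.
With 2 cycles on 101 points, sign = (−1)^{101−2} = -1.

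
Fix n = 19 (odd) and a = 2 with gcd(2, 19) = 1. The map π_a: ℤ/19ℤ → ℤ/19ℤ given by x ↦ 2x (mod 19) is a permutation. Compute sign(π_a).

-1

Start at x=8: 8 → 16 → 13 → 7 → 14 → 9 → 18 → … (one orbit).
Decompose π into cycles: lengths [18, 1] (2 cycles, including the fixed point 0).
2 cycles on 19: each ℓ→(−1)^(ℓ−1), product (−1)^17 = -1.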